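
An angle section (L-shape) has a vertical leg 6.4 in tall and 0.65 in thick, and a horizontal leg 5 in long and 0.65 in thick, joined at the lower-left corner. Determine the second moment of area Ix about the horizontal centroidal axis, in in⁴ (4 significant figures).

Ix ≈ 28.21 in⁴

Split into non-overlapping primitives; take the origin at the lower-left of the bounding box.
Vertical leg: 0.65 × 6.4, A = 4.16 in², y = 3.2 in, Ī = 14.1995 in⁴.
Horizontal leg (remainder): 4.35 × 0.65, A = 2.8275 in², y = 0.325 in, Ī = 0.0995516 in⁴.
Centroid: ȳ = ΣA·y / ΣA = 2.03663 in.
Transfer each piece to the horizontal centroidal axis using Ī + A·d² with d = y − 2.03663:
  vertical leg: d = 1.16337 in → contributes +19.8298 in⁴
  horizontal leg (remainder): d = -1.71163 in → contributes +8.38319 in⁴
Total I = 28.2129 in⁴.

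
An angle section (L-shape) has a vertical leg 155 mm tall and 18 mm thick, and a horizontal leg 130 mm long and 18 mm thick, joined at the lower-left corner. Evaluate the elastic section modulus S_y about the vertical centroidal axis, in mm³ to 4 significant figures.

Decompose the section into non-overlapping parts with the origin at the bottom-left of its bounding rectangle.
Vertical leg: 18 × 155, A = 2 790 mm², x = 9 mm, Ī = 75 330 mm⁴.
Horizontal leg (remainder): 112 × 18, A = 2 016 mm², x = 74 mm, Ī = 2 107 392 mm⁴.
Centroid: x̄ = ΣA·x / ΣA = 36.2659 mm.
Transfer each piece to the vertical centroidal axis using Ī + A·d² with d = x − 36.2659:
  vertical leg: d = -27.2659 mm → contributes +2 149 500 mm⁴
  horizontal leg (remainder): d = 37.7341 mm → contributes +4 977 896 mm⁴
Total I = 7 127 396 mm⁴.
Extreme fibre distance c = 93.7341 mm; S = I/c = 76038.5 mm³.

S_y ≈ 7.604 × 10⁴ mm³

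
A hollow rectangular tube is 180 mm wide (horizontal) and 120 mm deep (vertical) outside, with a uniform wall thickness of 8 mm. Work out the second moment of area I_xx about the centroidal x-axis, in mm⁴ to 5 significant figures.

Split into non-overlapping primitives; take the origin at the lower-left of the bounding box.
Outer rectangle: 180 × 120, A = 21 600 mm², y = 60 mm, Ī = 25 920 000 mm⁴.
Inner void (subtracted): 164 × 104, A = 17 056 mm², y = 60 mm, Ī = 15 373 141 mm⁴.
By symmetry the centroid is at mid-height, ȳ = 60 mm.
All pieces are centred on the centroidal x-axis, so I = ΣĪ (holes subtracted) = 10 546 859 mm⁴.

I_xx ≈ 1.0547 × 10⁷ mm⁴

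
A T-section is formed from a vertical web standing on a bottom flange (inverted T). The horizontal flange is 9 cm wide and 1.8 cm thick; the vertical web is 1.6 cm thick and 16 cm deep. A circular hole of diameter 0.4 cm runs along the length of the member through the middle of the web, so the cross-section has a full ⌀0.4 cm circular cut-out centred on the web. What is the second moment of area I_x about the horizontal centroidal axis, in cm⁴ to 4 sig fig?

I_x ≈ 1335 cm⁴

Split into non-overlapping primitives; take the origin at the lower-left of the bounding box.
Flange: 9 × 1.8, A = 16.2 cm², y = 0.9 cm, Ī = 4.374 cm⁴.
Web: 1.6 × 16, A = 25.6 cm², y = 9.8 cm, Ī = 546.133 cm⁴.
Hole (subtracted): ⌀0.4, A = 0.125664 cm², y = 9.8 cm, Ī = 0.00125664 cm⁴.
Centroid: ȳ = ΣA·y / ΣA = 6.34032 cm.
Transfer each piece to the horizontal centroidal axis using Ī + A·d² with d = y − 6.34032:
  flange: d = -5.44032 cm → contributes +483.846 cm⁴
  web: d = 3.45968 cm → contributes +852.55 cm⁴
  hole: d = 3.45968 cm → contributes −1.50538 cm⁴
Total I = 1334.89 cm⁴.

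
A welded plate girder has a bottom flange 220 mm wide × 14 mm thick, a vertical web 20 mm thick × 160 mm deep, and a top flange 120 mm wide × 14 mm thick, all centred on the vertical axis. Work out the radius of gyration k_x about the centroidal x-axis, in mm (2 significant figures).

k_x ≈ 72 mm

Break the section into simple shapes (no overlaps), measuring from the bottom-left corner of the bounding box.
Bottom plate: 220 × 14, A = 3 080 mm², y = 7 mm, Ī = 50 307 mm⁴.
Web plate: 20 × 160, A = 3 200 mm², y = 94 mm, Ī = 6 826 667 mm⁴.
Top plate: 120 × 14, A = 1 680 mm², y = 181 mm, Ī = 27 440 mm⁴.
Centroid: ȳ = ΣA·y / ΣA = 78.7 mm.
Transfer each piece to the centroidal x-axis using Ī + A·d² with d = y − 78.7:
  bottom plate: d = -71.7 mm → contributes +15 883 582 mm⁴
  web plate: d = 15.3 mm → contributes +7 575 902 mm⁴
  top plate: d = 102.3 mm → contributes +17 609 645 mm⁴
Total I = 41 069 130 mm⁴.
Radius of gyration: k = √(I/A) = √(41 069 130 / 7 960) = 71.83 mm.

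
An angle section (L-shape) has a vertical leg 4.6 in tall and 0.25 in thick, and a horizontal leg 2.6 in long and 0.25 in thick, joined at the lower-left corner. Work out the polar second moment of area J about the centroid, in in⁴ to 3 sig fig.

J ≈ 4.80 in⁴

Break the section into simple shapes (no overlaps), measuring from the bottom-left corner of the bounding box.
Vertical leg: 0.25 × 4.6, A = 1.15 in², y = 2.3 in, Ī = 2.0278 in⁴.
Horizontal leg (remainder): 2.35 × 0.25, A = 0.5875 in², y = 0.125 in, Ī = 0.0030599 in⁴.
Centroid: ȳ = ΣA·y / ΣA = 1.5646 in.
Transfer each piece to the centroidal x-axis using Ī + A·d² with d = y − 1.5646:
  vertical leg: d = 0.73543 in → contributes +2.6498 in⁴
  horizontal leg (remainder): d = -1.4396 in → contributes +1.2206 in⁴
Total I = 3.8704 in⁴.
For the y-axis: x̄ = 0.56457 in.
Repeating about the centroidal y-axis gives I_y = 0.93352 in⁴.
Polar second moment: J = I_x + I_y = 4.8039 in⁴.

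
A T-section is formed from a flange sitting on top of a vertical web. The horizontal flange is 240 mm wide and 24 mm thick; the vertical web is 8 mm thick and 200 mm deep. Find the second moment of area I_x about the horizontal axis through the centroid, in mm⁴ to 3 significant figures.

Break the section into simple shapes (no overlaps), measuring from the bottom-left corner of the bounding box.
Flange: 240 × 24, A = 5 760 mm², y = 212 mm, Ī = 276 480 mm⁴.
Web: 8 × 200, A = 1 600 mm², y = 100 mm, Ī = 5 333 333 mm⁴.
Centroid: ȳ = ΣA·y / ΣA = 187.65 mm.
Transfer each piece to the horizontal axis through the centroid using Ī + A·d² with d = y − 187.65:
  flange: d = 24.348 mm → contributes +3 691 104 mm⁴
  web: d = -87.652 mm → contributes +17 625 979 mm⁴
Total I = 21 317 083 mm⁴.

I_x ≈ 2.13 × 10⁷ mm⁴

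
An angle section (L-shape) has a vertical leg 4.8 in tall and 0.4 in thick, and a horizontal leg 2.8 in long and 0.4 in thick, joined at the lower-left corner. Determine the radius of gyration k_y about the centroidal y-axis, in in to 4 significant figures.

k_y ≈ 0.7775 in

Split into non-overlapping primitives; take the origin at the lower-left of the bounding box.
Vertical leg: 0.4 × 4.8, A = 1.92 in², x = 0.2 in, Ī = 0.0256 in⁴.
Horizontal leg (remainder): 2.4 × 0.4, A = 0.96 in², x = 1.6 in, Ī = 0.4608 in⁴.
Centroid: x̄ = ΣA·x / ΣA = 0.666667 in.
Transfer each piece to the centroidal y-axis using Ī + A·d² with d = x − 0.666667:
  vertical leg: d = -0.466667 in → contributes +0.443733 in⁴
  horizontal leg (remainder): d = 0.933333 in → contributes +1.29707 in⁴
Total I = 1.7408 in⁴.
Radius of gyration: k = √(I/A) = √(1.7408 / 2.88) = 0.77746 in.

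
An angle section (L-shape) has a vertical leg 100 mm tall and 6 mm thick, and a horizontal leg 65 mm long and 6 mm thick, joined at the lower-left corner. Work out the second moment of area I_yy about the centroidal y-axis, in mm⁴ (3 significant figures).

Split into non-overlapping primitives; take the origin at the lower-left of the bounding box.
Vertical leg: 6 × 100, A = 600 mm², x = 3 mm, Ī = 1 800 mm⁴.
Horizontal leg (remainder): 59 × 6, A = 354 mm², x = 35.5 mm, Ī = 102 690 mm⁴.
Centroid: x̄ = ΣA·x / ΣA = 15.06 mm.
Transfer each piece to the centroidal y-axis using Ī + A·d² with d = x − 15.06:
  vertical leg: d = -12.06 mm → contributes +89 063 mm⁴
  horizontal leg (remainder): d = 20.44 mm → contributes +250 592 mm⁴
Total I = 339 655 mm⁴.

I_yy ≈ 3.40 × 10⁵ mm⁴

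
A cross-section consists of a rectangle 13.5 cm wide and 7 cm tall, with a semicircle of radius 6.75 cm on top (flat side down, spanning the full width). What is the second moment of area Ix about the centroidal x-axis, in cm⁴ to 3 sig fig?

Decompose the section into non-overlapping parts with the origin at the bottom-left of its bounding rectangle.
Rectangular body: 13.5 × 7, A = 94.5 cm², y = 3.5 cm, Ī = 385.88 cm⁴.
Semicircular cap: semicircle r = 6.75, A = 71.569 cm², y = 9.8648 cm, Ī = 227.85 cm⁴.
Centroid: ȳ = ΣA·y / ΣA = 6.243 cm.
Transfer each piece to the centroidal x-axis using Ī + A·d² with d = y − 6.243:
  rectangular body: d = -2.743 cm → contributes +1096.9 cm⁴
  semicircular cap: d = 3.6218 cm → contributes +1166.7 cm⁴
Total I = 2263.5 cm⁴.

Ix ≈ 2260 cm⁴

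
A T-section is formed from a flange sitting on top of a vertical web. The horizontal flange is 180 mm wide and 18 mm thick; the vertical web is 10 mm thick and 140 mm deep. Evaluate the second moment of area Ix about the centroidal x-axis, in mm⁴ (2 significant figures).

Ix ≈ 8.5 × 10⁶ mm⁴

Break the section into simple shapes (no overlaps), measuring from the bottom-left corner of the bounding box.
Flange: 180 × 18, A = 3 240 mm², y = 149 mm, Ī = 87 480 mm⁴.
Web: 10 × 140, A = 1 400 mm², y = 70 mm, Ī = 2 286 667 mm⁴.
Centroid: ȳ = ΣA·y / ΣA = 125.2 mm.
Transfer each piece to the centroidal x-axis using Ī + A·d² with d = y − 125.2:
  flange: d = 23.84 mm → contributes +1 928 334 mm⁴
  web: d = -55.16 mm → contributes +6 546 928 mm⁴
Total I = 8 475 262 mm⁴.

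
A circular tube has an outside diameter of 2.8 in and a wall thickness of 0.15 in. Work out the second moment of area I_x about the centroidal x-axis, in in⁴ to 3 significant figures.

Treat the section as a set of non-overlapping primitives; coordinates are from the bounding-box lower-left.
Outer circle: ⌀2.8, A = 6.1575 in², y = 1.4 in, Ī = 3.0172 in⁴.
Bore (subtracted): ⌀2.5, A = 4.9087 in², y = 1.4 in, Ī = 1.9175 in⁴.
By symmetry the centroid is at mid-height, ȳ = 1.4 in.
All pieces are centred on the centroidal x-axis, so I = ΣĪ (holes subtracted) = 1.0997 in⁴.

I_x ≈ 1.10 in⁴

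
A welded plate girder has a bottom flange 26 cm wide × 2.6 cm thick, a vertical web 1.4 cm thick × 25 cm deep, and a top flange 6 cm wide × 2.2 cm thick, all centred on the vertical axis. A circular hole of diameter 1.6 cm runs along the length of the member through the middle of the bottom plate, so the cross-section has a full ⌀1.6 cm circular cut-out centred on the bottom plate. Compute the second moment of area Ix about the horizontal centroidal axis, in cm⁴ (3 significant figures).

Treat the section as a set of non-overlapping primitives; coordinates are from the bounding-box lower-left.
Bottom plate: 26 × 2.6, A = 67.6 cm², y = 1.3 cm, Ī = 38.081 cm⁴.
Web plate: 1.4 × 25, A = 35 cm², y = 15.1 cm, Ī = 1822.9 cm⁴.
Top plate: 6 × 2.2, A = 13.2 cm², y = 28.7 cm, Ī = 5.324 cm⁴.
Hole (subtracted): ⌀1.6, A = 2.0106 cm², y = 1.3 cm, Ī = 0.3217 cm⁴.
Centroid: ȳ = ΣA·y / ΣA = 8.7232 cm.
Transfer each piece to the horizontal centroidal axis using Ī + A·d² with d = y − 8.7232:
  bottom plate: d = -7.4232 cm → contributes +3763.1 cm⁴
  web plate: d = 6.3768 cm → contributes +3246.1 cm⁴
  top plate: d = 19.977 cm → contributes +5273.1 cm⁴
  hole: d = -7.4232 cm → contributes −111.11 cm⁴
Total I = 12 171 cm⁴.

Ix ≈ 1.22 × 10⁴ cm⁴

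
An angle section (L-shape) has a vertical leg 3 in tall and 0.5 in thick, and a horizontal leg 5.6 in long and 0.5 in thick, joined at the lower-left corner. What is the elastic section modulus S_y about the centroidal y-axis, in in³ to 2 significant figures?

S_y ≈ 3.6 in³

Treat the section as a set of non-overlapping primitives; coordinates are from the bounding-box lower-left.
Vertical leg: 0.5 × 3, A = 1.5 in², x = 0.25 in, Ī = 0.03125 in⁴.
Horizontal leg (remainder): 5.1 × 0.5, A = 2.55 in², x = 3.05 in, Ī = 5.527 in⁴.
Centroid: x̄ = ΣA·x / ΣA = 2.013 in.
Transfer each piece to the centroidal y-axis using Ī + A·d² with d = x − 2.013:
  vertical leg: d = -1.763 in → contributes +4.693 in⁴
  horizontal leg (remainder): d = 1.037 in → contributes +8.27 in⁴
Total I = 12.96 in⁴.
Extreme fibre distance c = 3.587 in; S = I/c = 3.614 in³.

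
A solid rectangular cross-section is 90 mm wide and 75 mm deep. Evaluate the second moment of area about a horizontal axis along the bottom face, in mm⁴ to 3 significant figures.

I_base ≈ 1.27 × 10⁷ mm⁴

The section: 90 × 75, A = 6 750 mm², y = 37.5 mm, Ī = 3 164 063 mm⁴.
Transfer it to the bottom edge using Ī + A·d² with d = y − 0:
  the section: d = 37.5 mm → contributes +12 656 250 mm⁴
Total I = 12 656 250 mm⁴.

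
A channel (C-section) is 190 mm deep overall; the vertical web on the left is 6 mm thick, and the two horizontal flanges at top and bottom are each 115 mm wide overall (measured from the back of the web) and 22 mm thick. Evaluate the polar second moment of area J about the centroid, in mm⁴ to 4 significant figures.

Split into non-overlapping primitives; take the origin at the lower-left of the bounding box.
Web: 6 × 190, A = 1 140 mm², y = 95 mm, Ī = 3 429 500 mm⁴.
Top flange (beyond web): 109 × 22, A = 2 398 mm², y = 179 mm, Ī = 96719.3 mm⁴.
Bottom flange (beyond web): 109 × 22, A = 2 398 mm², y = 11 mm, Ī = 96719.3 mm⁴.
By symmetry the centroid is at mid-height, ȳ = 95 mm.
Transfer each piece to the centroidal x-axis using Ī + A·d² with d = y − 95:
  web: d = 0 mm → contributes +3 429 500 mm⁴
  top flange (beyond web): d = 84 mm → contributes +17 017 007 mm⁴
  bottom flange (beyond web): d = -84 mm → contributes +17 017 007 mm⁴
Total I = 37 463 515 mm⁴.
For the y-axis: x̄ = 49.4572 mm.
Repeating about the centroidal y-axis gives I_y = 7 797 130 mm⁴.
Polar second moment: J = I_x + I_y = 45 260 644 mm⁴.

J ≈ 4.526 × 10⁷ mm⁴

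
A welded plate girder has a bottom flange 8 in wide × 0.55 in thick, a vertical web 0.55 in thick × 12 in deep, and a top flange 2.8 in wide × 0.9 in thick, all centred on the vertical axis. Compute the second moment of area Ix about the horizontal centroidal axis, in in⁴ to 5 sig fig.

Decompose the section into non-overlapping parts with the origin at the bottom-left of its bounding rectangle.
Bottom plate: 8 × 0.55, A = 4.4 in², y = 0.275 in, Ī = 0.1109167 in⁴.
Web plate: 0.55 × 12, A = 6.6 in², y = 6.55 in, Ī = 79.2 in⁴.
Top plate: 2.8 × 0.9, A = 2.52 in², y = 13 in, Ī = 0.1701 in⁴.
Centroid: ȳ = ΣA·y / ΣA = 5.710059 in.
Transfer each piece to the horizontal centroidal axis using Ī + A·d² with d = y − 5.710059:
  bottom plate: d = -5.435059 in → contributes +130.0863 in⁴
  web plate: d = 0.8399408 in → contributes +83.8563 in⁴
  top plate: d = 7.289941 in → contributes +134.0911 in⁴
Total I = 348.0337 in⁴.

Ix ≈ 348.03 in⁴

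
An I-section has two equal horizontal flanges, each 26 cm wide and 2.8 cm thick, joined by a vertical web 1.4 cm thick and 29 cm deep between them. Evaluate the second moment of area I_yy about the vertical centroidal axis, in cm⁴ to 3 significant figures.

I_yy ≈ 8210 cm⁴

Break the section into simple shapes (no overlaps), measuring from the bottom-left corner of the bounding box.
Bottom flange: 26 × 2.8, A = 72.8 cm², x = 13 cm, Ī = 4101.1 cm⁴.
Web: 1.4 × 29, A = 40.6 cm², x = 13 cm, Ī = 6.6313 cm⁴.
Top flange: 26 × 2.8, A = 72.8 cm², x = 13 cm, Ī = 4101.1 cm⁴.
By symmetry the centroid is at mid-width, x̄ = 13 cm.
All pieces are centred on the vertical centroidal axis, so I = ΣĪ = 8208.8 cm⁴.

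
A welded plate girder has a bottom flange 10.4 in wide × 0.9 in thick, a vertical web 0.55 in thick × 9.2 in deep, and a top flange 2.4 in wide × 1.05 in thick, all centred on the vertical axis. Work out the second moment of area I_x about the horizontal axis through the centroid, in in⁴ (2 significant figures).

I_x ≈ 270 in⁴

Decompose the section into non-overlapping parts with the origin at the bottom-left of its bounding rectangle.
Bottom plate: 10.4 × 0.9, A = 9.36 in², y = 0.45 in, Ī = 0.6318 in⁴.
Web plate: 0.55 × 9.2, A = 5.06 in², y = 5.5 in, Ī = 35.69 in⁴.
Top plate: 2.4 × 1.05, A = 2.52 in², y = 10.63 in, Ī = 0.2315 in⁴.
Centroid: ȳ = ΣA·y / ΣA = 3.472 in.
Transfer each piece to the horizontal axis through the centroid using Ī + A·d² with d = y − 3.472:
  bottom plate: d = -3.022 in → contributes +86.12 in⁴
  web plate: d = 2.028 in → contributes +56.5 in⁴
  top plate: d = 7.153 in → contributes +129.2 in⁴
Total I = 271.8 in⁴.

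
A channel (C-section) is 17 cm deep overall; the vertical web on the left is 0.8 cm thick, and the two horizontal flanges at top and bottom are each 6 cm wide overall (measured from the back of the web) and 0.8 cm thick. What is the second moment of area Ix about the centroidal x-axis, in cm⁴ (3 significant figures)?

Ix ≈ 874 cm⁴

Break the section into simple shapes (no overlaps), measuring from the bottom-left corner of the bounding box.
Web: 0.8 × 17, A = 13.6 cm², y = 8.5 cm, Ī = 327.53 cm⁴.
Top flange (beyond web): 5.2 × 0.8, A = 4.16 cm², y = 16.6 cm, Ī = 0.22187 cm⁴.
Bottom flange (beyond web): 5.2 × 0.8, A = 4.16 cm², y = 0.4 cm, Ī = 0.22187 cm⁴.
By symmetry the centroid is at mid-height, ȳ = 8.5 cm.
Transfer each piece to the centroidal x-axis using Ī + A·d² with d = y − 8.5:
  web: d = 0 cm → contributes +327.53 cm⁴
  top flange (beyond web): d = 8.1 cm → contributes +273.16 cm⁴
  bottom flange (beyond web): d = -8.1 cm → contributes +273.16 cm⁴
Total I = 873.85 cm⁴.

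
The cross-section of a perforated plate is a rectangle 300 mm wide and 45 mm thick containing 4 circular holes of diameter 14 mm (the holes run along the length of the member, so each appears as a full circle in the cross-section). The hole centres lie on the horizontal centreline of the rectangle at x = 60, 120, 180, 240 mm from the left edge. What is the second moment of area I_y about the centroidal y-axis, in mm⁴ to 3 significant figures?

Treat the section as a set of non-overlapping primitives; coordinates are from the bounding-box lower-left.
Plate: 300 × 45, A = 13 500 mm², x = 150 mm, Ī = 101 250 000 mm⁴.
Hole 1 (subtracted): ⌀14, A = 153.94 mm², x = 60 mm, Ī = 1885.7 mm⁴.
Hole 2 (subtracted): ⌀14, A = 153.94 mm², x = 120 mm, Ī = 1885.7 mm⁴.
Hole 3 (subtracted): ⌀14, A = 153.94 mm², x = 180 mm, Ī = 1885.7 mm⁴.
Hole 4 (subtracted): ⌀14, A = 153.94 mm², x = 240 mm, Ī = 1885.7 mm⁴.
By symmetry the centroid is at mid-width, x̄ = 150 mm.
Transfer each piece to the centroidal y-axis using Ī + A·d² with d = x − 150:
  plate: d = 0 mm → contributes +101 250 000 mm⁴
  hole 1: d = -90 mm → contributes −1 248 784 mm⁴
  hole 2: d = -30 mm → contributes −140 430 mm⁴
  hole 3: d = 30 mm → contributes −140 430 mm⁴
  hole 4: d = 90 mm → contributes −1 248 784 mm⁴
Total I = 98 471 572 mm⁴.

I_y ≈ 9.85 × 10⁷ mm⁴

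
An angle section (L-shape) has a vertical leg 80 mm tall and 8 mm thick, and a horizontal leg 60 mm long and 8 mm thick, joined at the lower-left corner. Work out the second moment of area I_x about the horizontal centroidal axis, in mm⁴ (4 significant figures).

Treat the section as a set of non-overlapping primitives; coordinates are from the bounding-box lower-left.
Vertical leg: 8 × 80, A = 640 mm², y = 40 mm, Ī = 341 333 mm⁴.
Horizontal leg (remainder): 52 × 8, A = 416 mm², y = 4 mm, Ī = 2218.67 mm⁴.
Centroid: ȳ = ΣA·y / ΣA = 25.8182 mm.
Transfer each piece to the horizontal centroidal axis using Ī + A·d² with d = y − 25.8182:
  vertical leg: d = 14.1818 mm → contributes +470 053 mm⁴
  horizontal leg (remainder): d = -21.8182 mm → contributes +200 248 mm⁴
Total I = 670 301 mm⁴.

I_x ≈ 6.703 × 10⁵ mm⁴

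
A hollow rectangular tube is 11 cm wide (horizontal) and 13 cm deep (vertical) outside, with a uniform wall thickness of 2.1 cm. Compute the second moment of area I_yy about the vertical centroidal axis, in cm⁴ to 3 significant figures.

Decompose the section into non-overlapping parts with the origin at the bottom-left of its bounding rectangle.
Outer rectangle: 11 × 13, A = 143 cm², x = 5.5 cm, Ī = 1441.9 cm⁴.
Inner void (subtracted): 6.8 × 8.8, A = 59.84 cm², x = 5.5 cm, Ī = 230.58 cm⁴.
By symmetry the centroid is at mid-width, x̄ = 5.5 cm.
All pieces are centred on the vertical centroidal axis, so I = ΣĪ (holes subtracted) = 1211.3 cm⁴.

I_yy ≈ 1210 cm⁴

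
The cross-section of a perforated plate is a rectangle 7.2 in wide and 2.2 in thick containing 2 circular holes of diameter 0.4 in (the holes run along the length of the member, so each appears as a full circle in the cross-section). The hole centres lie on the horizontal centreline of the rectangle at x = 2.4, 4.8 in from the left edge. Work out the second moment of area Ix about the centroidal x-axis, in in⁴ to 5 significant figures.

Ix ≈ 6.3863 in⁴

Split into non-overlapping primitives; take the origin at the lower-left of the bounding box.
Plate: 7.2 × 2.2, A = 15.84 in², y = 1.1 in, Ī = 6.3888 in⁴.
Hole 1 (subtracted): ⌀0.4, A = 0.1256637 in², y = 1.1 in, Ī = 0.001256637 in⁴.
Hole 2 (subtracted): ⌀0.4, A = 0.1256637 in², y = 1.1 in, Ī = 0.001256637 in⁴.
By symmetry the centroid is at mid-height, ȳ = 1.1 in.
All pieces are centred on the centroidal x-axis, so I = ΣĪ (holes subtracted) = 6.386287 in⁴.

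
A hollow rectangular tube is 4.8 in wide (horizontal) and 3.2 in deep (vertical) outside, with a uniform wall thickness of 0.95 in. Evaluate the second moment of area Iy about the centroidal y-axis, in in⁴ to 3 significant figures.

Break the section into simple shapes (no overlaps), measuring from the bottom-left corner of the bounding box.
Outer rectangle: 4.8 × 3.2, A = 15.36 in², x = 2.4 in, Ī = 29.491 in⁴.
Inner void (subtracted): 2.9 × 1.3, A = 3.77 in², x = 2.4 in, Ī = 2.6421 in⁴.
By symmetry the centroid is at mid-width, x̄ = 2.4 in.
All pieces are centred on the centroidal y-axis, so I = ΣĪ (holes subtracted) = 26.849 in⁴.

Iy ≈ 26.8 in⁴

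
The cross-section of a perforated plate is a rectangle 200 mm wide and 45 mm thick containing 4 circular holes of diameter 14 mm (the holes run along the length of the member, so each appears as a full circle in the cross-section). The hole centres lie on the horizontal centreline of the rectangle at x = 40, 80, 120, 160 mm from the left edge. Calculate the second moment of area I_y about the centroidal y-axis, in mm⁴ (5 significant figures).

I_y ≈ 2.8761 × 10⁷ mm⁴

Decompose the section into non-overlapping parts with the origin at the bottom-left of its bounding rectangle.
Plate: 200 × 45, A = 9 000 mm², x = 100 mm, Ī = 30 000 000 mm⁴.
Hole 1 (subtracted): ⌀14, A = 153.938 mm², x = 40 mm, Ī = 1885.741 mm⁴.
Hole 2 (subtracted): ⌀14, A = 153.938 mm², x = 80 mm, Ī = 1885.741 mm⁴.
Hole 3 (subtracted): ⌀14, A = 153.938 mm², x = 120 mm, Ī = 1885.741 mm⁴.
Hole 4 (subtracted): ⌀14, A = 153.938 mm², x = 160 mm, Ī = 1885.741 mm⁴.
By symmetry the centroid is at mid-width, x̄ = 100 mm.
Transfer each piece to the centroidal y-axis using Ī + A·d² with d = x − 100:
  plate: d = 0 mm → contributes +30 000 000 mm⁴
  hole 1: d = -60 mm → contributes −556062.7 mm⁴
  hole 2: d = -20 mm → contributes −63460.96 mm⁴
  hole 3: d = 20 mm → contributes −63460.96 mm⁴
  hole 4: d = 60 mm → contributes −556062.7 mm⁴
Total I = 28 760 953 mm⁴.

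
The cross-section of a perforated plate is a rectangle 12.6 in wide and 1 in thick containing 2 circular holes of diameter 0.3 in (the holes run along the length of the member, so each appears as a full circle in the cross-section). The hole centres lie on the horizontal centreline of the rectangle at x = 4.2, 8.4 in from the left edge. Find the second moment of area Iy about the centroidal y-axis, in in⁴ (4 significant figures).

Break the section into simple shapes (no overlaps), measuring from the bottom-left corner of the bounding box.
Plate: 12.6 × 1, A = 12.6 in², x = 6.3 in, Ī = 166.698 in⁴.
Hole 1 (subtracted): ⌀0.3, A = 0.0706858 in², x = 4.2 in, Ī = 0.000397608 in⁴.
Hole 2 (subtracted): ⌀0.3, A = 0.0706858 in², x = 8.4 in, Ī = 0.000397608 in⁴.
By symmetry the centroid is at mid-width, x̄ = 6.3 in.
Transfer each piece to the centroidal y-axis using Ī + A·d² with d = x − 6.3:
  plate: d = 0 in → contributes +166.698 in⁴
  hole 1: d = -2.1 in → contributes −0.312122 in⁴
  hole 2: d = 2.1 in → contributes −0.312122 in⁴
Total I = 166.074 in⁴.

Iy ≈ 166.1 in⁴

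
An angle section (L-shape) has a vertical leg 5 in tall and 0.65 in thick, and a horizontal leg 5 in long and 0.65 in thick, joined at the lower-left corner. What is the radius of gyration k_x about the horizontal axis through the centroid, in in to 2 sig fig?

Treat the section as a set of non-overlapping primitives; coordinates are from the bounding-box lower-left.
Vertical leg: 0.65 × 5, A = 3.25 in², y = 2.5 in, Ī = 6.771 in⁴.
Horizontal leg (remainder): 4.35 × 0.65, A = 2.828 in², y = 0.325 in, Ī = 0.09955 in⁴.
Centroid: ȳ = ΣA·y / ΣA = 1.488 in.
Transfer each piece to the horizontal axis through the centroid using Ī + A·d² with d = y − 1.488:
  vertical leg: d = 1.012 in → contributes +10.1 in⁴
  horizontal leg (remainder): d = -1.163 in → contributes +3.925 in⁴
Total I = 14.02 in⁴.
Radius of gyration: k = √(I/A) = √(14.02 / 6.078) = 1.519 in.

k_x ≈ 1.5 in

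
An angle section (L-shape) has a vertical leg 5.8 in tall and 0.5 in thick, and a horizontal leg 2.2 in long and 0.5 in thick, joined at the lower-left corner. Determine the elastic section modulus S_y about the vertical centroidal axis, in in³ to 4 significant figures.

S_y ≈ 0.6236 in³

Break the section into simple shapes (no overlaps), measuring from the bottom-left corner of the bounding box.
Vertical leg: 0.5 × 5.8, A = 2.9 in², x = 0.25 in, Ī = 0.0604167 in⁴.
Horizontal leg (remainder): 1.7 × 0.5, A = 0.85 in², x = 1.35 in, Ī = 0.204708 in⁴.
Centroid: x̄ = ΣA·x / ΣA = 0.499333 in.
Transfer each piece to the vertical centroidal axis using Ī + A·d² with d = x − 0.499333:
  vertical leg: d = -0.249333 in → contributes +0.240701 in⁴
  horizontal leg (remainder): d = 0.850667 in → contributes +0.819797 in⁴
Total I = 1.0605 in⁴.
Extreme fibre distance c = 1.70067 in; S = I/c = 0.623578 in³.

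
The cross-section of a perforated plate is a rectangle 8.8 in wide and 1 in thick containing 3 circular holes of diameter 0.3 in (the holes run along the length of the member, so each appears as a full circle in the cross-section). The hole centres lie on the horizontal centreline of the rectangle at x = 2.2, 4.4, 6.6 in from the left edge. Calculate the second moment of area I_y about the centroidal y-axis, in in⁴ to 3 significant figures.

Decompose the section into non-overlapping parts with the origin at the bottom-left of its bounding rectangle.
Plate: 8.8 × 1, A = 8.8 in², x = 4.4 in, Ī = 56.789 in⁴.
Hole 1 (subtracted): ⌀0.3, A = 0.070686 in², x = 2.2 in, Ī = 0.00039761 in⁴.
Hole 2 (subtracted): ⌀0.3, A = 0.070686 in², x = 4.4 in, Ī = 0.00039761 in⁴.
Hole 3 (subtracted): ⌀0.3, A = 0.070686 in², x = 6.6 in, Ī = 0.00039761 in⁴.
By symmetry the centroid is at mid-width, x̄ = 4.4 in.
Transfer each piece to the centroidal y-axis using Ī + A·d² with d = x − 4.4:
  plate: d = 0 in → contributes +56.789 in⁴
  hole 1: d = -2.2 in → contributes −0.34252 in⁴
  hole 2: d = 0 in → contributes −0.00039761 in⁴
  hole 3: d = 2.2 in → contributes −0.34252 in⁴
Total I = 56.104 in⁴.

I_y ≈ 56.1 in⁴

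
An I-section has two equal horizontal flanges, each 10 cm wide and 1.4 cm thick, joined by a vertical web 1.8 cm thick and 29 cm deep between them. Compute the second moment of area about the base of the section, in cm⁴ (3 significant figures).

Break the section into simple shapes (no overlaps), measuring from the bottom-left corner of the bounding box.
Bottom flange: 10 × 1.4, A = 14 cm², y = 0.7 cm, Ī = 2.2867 cm⁴.
Web: 1.8 × 29, A = 52.2 cm², y = 15.9 cm, Ī = 3658.4 cm⁴.
Top flange: 10 × 1.4, A = 14 cm², y = 31.1 cm, Ī = 2.2867 cm⁴.
Transfer each piece to the base of the section using Ī + A·d² with d = y − 0:
  bottom flange: d = 0.7 cm → contributes +9.1467 cm⁴
  web: d = 15.9 cm → contributes +16 855 cm⁴
  top flange: d = 31.1 cm → contributes +13 543 cm⁴
Total I = 30 407 cm⁴.

I_base ≈ 3.04 × 10⁴ cm⁴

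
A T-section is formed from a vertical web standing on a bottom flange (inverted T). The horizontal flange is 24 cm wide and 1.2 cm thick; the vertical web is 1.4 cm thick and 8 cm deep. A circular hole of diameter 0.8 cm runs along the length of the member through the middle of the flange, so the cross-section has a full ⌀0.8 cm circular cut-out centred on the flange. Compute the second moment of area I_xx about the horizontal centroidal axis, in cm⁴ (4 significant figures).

I_xx ≈ 233.0 cm⁴

Treat the section as a set of non-overlapping primitives; coordinates are from the bounding-box lower-left.
Flange: 24 × 1.2, A = 28.8 cm², y = 0.6 cm, Ī = 3.456 cm⁴.
Web: 1.4 × 8, A = 11.2 cm², y = 5.2 cm, Ī = 59.7333 cm⁴.
Hole (subtracted): ⌀0.8, A = 0.502655 cm², y = 0.6 cm, Ī = 0.0201062 cm⁴.
Centroid: ȳ = ΣA·y / ΣA = 1.90439 cm.
Transfer each piece to the horizontal centroidal axis using Ī + A·d² with d = y − 1.90439:
  flange: d = -1.30439 cm → contributes +52.4574 cm⁴
  web: d = 3.29561 cm → contributes +181.377 cm⁴
  hole: d = -1.30439 cm → contributes −0.875342 cm⁴
Total I = 232.959 cm⁴.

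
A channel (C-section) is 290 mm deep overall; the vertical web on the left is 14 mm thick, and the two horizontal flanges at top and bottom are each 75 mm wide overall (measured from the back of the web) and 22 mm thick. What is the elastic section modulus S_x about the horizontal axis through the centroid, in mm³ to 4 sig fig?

S_x ≈ 5.294 × 10⁵ mm³

Split into non-overlapping primitives; take the origin at the lower-left of the bounding box.
Web: 14 × 290, A = 4 060 mm², y = 145 mm, Ī = 28 453 833 mm⁴.
Top flange (beyond web): 61 × 22, A = 1 342 mm², y = 279 mm, Ī = 54127.3 mm⁴.
Bottom flange (beyond web): 61 × 22, A = 1 342 mm², y = 11 mm, Ī = 54127.3 mm⁴.
By symmetry the centroid is at mid-height, ȳ = 145 mm.
Transfer each piece to the horizontal axis through the centroid using Ī + A·d² with d = y − 145:
  web: d = 0 mm → contributes +28 453 833 mm⁴
  top flange (beyond web): d = 134 mm → contributes +24 151 079 mm⁴
  bottom flange (beyond web): d = -134 mm → contributes +24 151 079 mm⁴
Total I = 76 755 992 mm⁴.
Extreme fibre distance c = 145 mm; S = I/c = 529 352 mm³.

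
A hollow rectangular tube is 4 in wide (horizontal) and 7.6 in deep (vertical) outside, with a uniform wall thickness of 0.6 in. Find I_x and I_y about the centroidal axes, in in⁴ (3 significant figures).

I_x ≈ 85.2 in⁴, I_y ≈ 28.8 in⁴

Break the section into simple shapes (no overlaps), measuring from the bottom-left corner of the bounding box.
Outer rectangle: 4 × 7.6, A = 30.4 in², y = 3.8 in, Ī = 146.33 in⁴.
Inner void (subtracted): 2.8 × 6.4, A = 17.92 in², y = 3.8 in, Ī = 61.167 in⁴.
By symmetry the centroid is at mid-height, ȳ = 3.8 in.
All pieces are centred on the centroidal x-axis, so I = ΣĪ (holes subtracted) = 85.158 in⁴.
Repeating about the centroidal y-axis gives I_y = 28.826 in⁴.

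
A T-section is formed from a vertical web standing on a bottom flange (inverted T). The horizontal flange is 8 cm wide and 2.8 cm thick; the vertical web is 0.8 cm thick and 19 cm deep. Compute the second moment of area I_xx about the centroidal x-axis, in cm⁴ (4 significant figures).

Treat the section as a set of non-overlapping primitives; coordinates are from the bounding-box lower-left.
Flange: 8 × 2.8, A = 22.4 cm², y = 1.4 cm, Ī = 14.6347 cm⁴.
Web: 0.8 × 19, A = 15.2 cm², y = 12.3 cm, Ī = 457.267 cm⁴.
Centroid: ȳ = ΣA·y / ΣA = 5.80638 cm.
Transfer each piece to the centroidal x-axis using Ī + A·d² with d = y − 5.80638:
  flange: d = -4.40638 cm → contributes +449.558 cm⁴
  web: d = 6.49362 cm → contributes +1098.21 cm⁴
Total I = 1547.76 cm⁴.

I_xx ≈ 1548 cm⁴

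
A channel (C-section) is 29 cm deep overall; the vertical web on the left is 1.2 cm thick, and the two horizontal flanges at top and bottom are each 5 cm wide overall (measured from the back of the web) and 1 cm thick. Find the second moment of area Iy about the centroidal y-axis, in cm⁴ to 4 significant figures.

Decompose the section into non-overlapping parts with the origin at the bottom-left of its bounding rectangle.
Web: 1.2 × 29, A = 34.8 cm², x = 0.6 cm, Ī = 4.176 cm⁴.
Top flange (beyond web): 3.8 × 1, A = 3.8 cm², x = 3.1 cm, Ī = 4.57267 cm⁴.
Bottom flange (beyond web): 3.8 × 1, A = 3.8 cm², x = 3.1 cm, Ī = 4.57267 cm⁴.
Centroid: x̄ = ΣA·x / ΣA = 1.04811 cm.
Transfer each piece to the centroidal y-axis using Ī + A·d² with d = x − 1.04811:
  web: d = -0.448113 cm → contributes +11.164 cm⁴
  top flange (beyond web): d = 2.05189 cm → contributes +20.5716 cm⁴
  bottom flange (beyond web): d = 2.05189 cm → contributes +20.5716 cm⁴
Total I = 52.3072 cm⁴.

Iy ≈ 52.31 cm⁴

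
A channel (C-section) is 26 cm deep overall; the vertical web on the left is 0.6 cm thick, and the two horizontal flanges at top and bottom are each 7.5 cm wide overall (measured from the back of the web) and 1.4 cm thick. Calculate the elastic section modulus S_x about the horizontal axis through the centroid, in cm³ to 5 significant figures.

Decompose the section into non-overlapping parts with the origin at the bottom-left of its bounding rectangle.
Web: 0.6 × 26, A = 15.6 cm², y = 13 cm, Ī = 878.8 cm⁴.
Top flange (beyond web): 6.9 × 1.4, A = 9.66 cm², y = 25.3 cm, Ī = 1.5778 cm⁴.
Bottom flange (beyond web): 6.9 × 1.4, A = 9.66 cm², y = 0.7 cm, Ī = 1.5778 cm⁴.
By symmetry the centroid is at mid-height, ȳ = 13 cm.
Transfer each piece to the horizontal axis through the centroid using Ī + A·d² with d = y − 13:
  web: d = 0 cm → contributes +878.8 cm⁴
  top flange (beyond web): d = 12.3 cm → contributes +1463.039 cm⁴
  bottom flange (beyond web): d = -12.3 cm → contributes +1463.039 cm⁴
Total I = 3804.878 cm⁴.
Extreme fibre distance c = 13 cm; S = I/c = 292.683 cm³.

S_x ≈ 292.68 cm³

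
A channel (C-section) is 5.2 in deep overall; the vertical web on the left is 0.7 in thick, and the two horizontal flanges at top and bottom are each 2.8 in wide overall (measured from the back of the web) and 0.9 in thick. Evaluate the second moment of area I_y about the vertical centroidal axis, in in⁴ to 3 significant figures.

I_y ≈ 5.17 in⁴

Split into non-overlapping primitives; take the origin at the lower-left of the bounding box.
Web: 0.7 × 5.2, A = 3.64 in², x = 0.35 in, Ī = 0.14863 in⁴.
Top flange (beyond web): 2.1 × 0.9, A = 1.89 in², x = 1.75 in, Ī = 0.69458 in⁴.
Bottom flange (beyond web): 2.1 × 0.9, A = 1.89 in², x = 1.75 in, Ī = 0.69458 in⁴.
Centroid: x̄ = ΣA·x / ΣA = 1.0632 in.
Transfer each piece to the vertical centroidal axis using Ī + A·d² with d = x − 1.0632:
  web: d = -0.71321 in → contributes +2.0002 in⁴
  top flange (beyond web): d = 0.68679 in → contributes +1.5861 in⁴
  bottom flange (beyond web): d = 0.68679 in → contributes +1.5861 in⁴
Total I = 5.1723 in⁴.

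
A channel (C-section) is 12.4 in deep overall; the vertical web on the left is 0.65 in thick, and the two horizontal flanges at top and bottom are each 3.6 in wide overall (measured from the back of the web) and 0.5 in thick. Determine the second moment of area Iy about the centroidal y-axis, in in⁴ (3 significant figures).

Split into non-overlapping primitives; take the origin at the lower-left of the bounding box.
Web: 0.65 × 12.4, A = 8.06 in², x = 0.325 in, Ī = 0.28378 in⁴.
Top flange (beyond web): 2.95 × 0.5, A = 1.475 in², x = 2.125 in, Ī = 1.0697 in⁴.
Bottom flange (beyond web): 2.95 × 0.5, A = 1.475 in², x = 2.125 in, Ī = 1.0697 in⁴.
Centroid: x̄ = ΣA·x / ΣA = 0.80729 in.
Transfer each piece to the centroidal y-axis using Ī + A·d² with d = x − 0.80729:
  web: d = -0.48229 in → contributes +2.1586 in⁴
  top flange (beyond web): d = 1.3177 in → contributes +3.6308 in⁴
  bottom flange (beyond web): d = 1.3177 in → contributes +3.6308 in⁴
Total I = 9.4202 in⁴.

Iy ≈ 9.42 in⁴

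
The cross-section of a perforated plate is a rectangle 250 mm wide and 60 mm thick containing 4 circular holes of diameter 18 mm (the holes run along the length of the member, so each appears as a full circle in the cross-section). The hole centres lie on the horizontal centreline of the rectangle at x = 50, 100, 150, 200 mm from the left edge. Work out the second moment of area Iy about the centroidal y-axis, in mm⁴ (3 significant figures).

Iy ≈ 7.49 × 10⁷ mm⁴

Decompose the section into non-overlapping parts with the origin at the bottom-left of its bounding rectangle.
Plate: 250 × 60, A = 15 000 mm², x = 125 mm, Ī = 78 125 000 mm⁴.
Hole 1 (subtracted): ⌀18, A = 254.47 mm², x = 50 mm, Ī = 5 153 mm⁴.
Hole 2 (subtracted): ⌀18, A = 254.47 mm², x = 100 mm, Ī = 5 153 mm⁴.
Hole 3 (subtracted): ⌀18, A = 254.47 mm², x = 150 mm, Ī = 5 153 mm⁴.
Hole 4 (subtracted): ⌀18, A = 254.47 mm², x = 200 mm, Ī = 5 153 mm⁴.
By symmetry the centroid is at mid-width, x̄ = 125 mm.
Transfer each piece to the centroidal y-axis using Ī + A·d² with d = x − 125:
  plate: d = 0 mm → contributes +78 125 000 mm⁴
  hole 1: d = -75 mm → contributes −1 436 541 mm⁴
  hole 2: d = -25 mm → contributes −164 196 mm⁴
  hole 3: d = 25 mm → contributes −164 196 mm⁴
  hole 4: d = 75 mm → contributes −1 436 541 mm⁴
Total I = 74 923 525 mm⁴.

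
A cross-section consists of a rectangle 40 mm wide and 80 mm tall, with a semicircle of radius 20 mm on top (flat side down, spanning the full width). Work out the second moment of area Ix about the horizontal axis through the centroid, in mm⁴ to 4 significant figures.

Break the section into simple shapes (no overlaps), measuring from the bottom-left corner of the bounding box.
Rectangular body: 40 × 80, A = 3 200 mm², y = 40 mm, Ī = 1 706 667 mm⁴.
Semicircular cap: semicircle r = 20, A = 628.319 mm², y = 88.4883 mm, Ī = 17561.1 mm⁴.
Centroid: ȳ = ΣA·y / ΣA = 47.9581 mm.
Transfer each piece to the horizontal axis through the centroid using Ī + A·d² with d = y − 47.9581:
  rectangular body: d = -7.95808 mm → contributes +1 909 326 mm⁴
  semicircular cap: d = 40.5302 mm → contributes +1 049 697 mm⁴
Total I = 2 959 023 mm⁴.

Ix ≈ 2.959 × 10⁶ mm⁴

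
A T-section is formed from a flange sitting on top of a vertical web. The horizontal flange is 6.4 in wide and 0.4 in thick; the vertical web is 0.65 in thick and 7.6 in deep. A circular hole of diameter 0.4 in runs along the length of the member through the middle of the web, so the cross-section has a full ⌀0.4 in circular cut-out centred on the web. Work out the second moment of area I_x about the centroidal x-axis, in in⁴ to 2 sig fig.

I_x ≈ 51 in⁴

Decompose the section into non-overlapping parts with the origin at the bottom-left of its bounding rectangle.
Flange: 6.4 × 0.4, A = 2.56 in², y = 7.8 in, Ī = 0.03413 in⁴.
Web: 0.65 × 7.6, A = 4.94 in², y = 3.8 in, Ī = 23.78 in⁴.
Hole (subtracted): ⌀0.4, A = 0.1257 in², y = 3.8 in, Ī = 0.001257 in⁴.
Centroid: ȳ = ΣA·y / ΣA = 5.189 in.
Transfer each piece to the centroidal x-axis using Ī + A·d² with d = y − 5.189:
  flange: d = 2.611 in → contributes +17.49 in⁴
  web: d = -1.389 in → contributes +33.3 in⁴
  hole: d = -1.389 in → contributes −0.2436 in⁴
Total I = 50.55 in⁴.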